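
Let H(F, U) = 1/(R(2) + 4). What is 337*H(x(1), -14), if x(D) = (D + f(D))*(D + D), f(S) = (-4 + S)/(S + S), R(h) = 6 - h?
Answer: 337/8 ≈ 42.125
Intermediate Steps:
f(S) = (-4 + S)/(2*S) (f(S) = (-4 + S)/((2*S)) = (-4 + S)*(1/(2*S)) = (-4 + S)/(2*S))
x(D) = 2*D*(D + (-4 + D)/(2*D)) (x(D) = (D + (-4 + D)/(2*D))*(D + D) = (D + (-4 + D)/(2*D))*(2*D) = 2*D*(D + (-4 + D)/(2*D)))
H(F, U) = 1/8 (H(F, U) = 1/((6 - 1*2) + 4) = 1/((6 - 2) + 4) = 1/(4 + 4) = 1/8)
337*H(x(1), -14) = 337*(1/8) = 337/8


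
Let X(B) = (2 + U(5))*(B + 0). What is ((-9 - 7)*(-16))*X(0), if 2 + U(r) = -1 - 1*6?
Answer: 0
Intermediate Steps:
U(r) = -9 (U(r) = -2 + (-1 - 1*6) = -2 + (-1 - 6) = -2 - 7 = -9)
X(B) = -7*B (X(B) = (2 - 9)*(B + 0) = -7*B)
((-9 - 7)*(-16))*X(0) = ((-9 - 7)*(-16))*(-7*0) = -16*(-16)*0 = 256*0 = 0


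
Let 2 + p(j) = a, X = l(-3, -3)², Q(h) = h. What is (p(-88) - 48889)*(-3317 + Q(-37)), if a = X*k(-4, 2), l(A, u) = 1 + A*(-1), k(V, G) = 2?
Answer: 163873086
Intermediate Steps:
l(A, u) = 1 - A
X = 16 (X = (1 - 1*(-3))² = (1 + 3)² = 4² = 16)
a = 32 (a = 16*2 = 32)
p(j) = 30 (p(j) = -2 + 32 = 30)
(p(-88) - 48889)*(-3317 + Q(-37)) = (30 - 48889)*(-3317 - 37) = -48859*(-3354) = 163873086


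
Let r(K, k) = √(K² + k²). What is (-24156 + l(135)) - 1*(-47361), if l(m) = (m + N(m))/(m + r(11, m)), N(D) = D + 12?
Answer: 2769735/121 + 282*√18346/121 ≈ 23206.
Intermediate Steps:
N(D) = 12 + D
l(m) = (12 + 2*m)/(m + √(121 + m²)) (l(m) = (m + (12 + m))/(m + √(11² + m²)) = (12 + 2*m)/(m + √(121 + m²)))
(-24156 + l(135)) - 1*(-47361) = (-24156 + 2*(6 + 135)/(135 + √(121 + 135²))) - 1*(-47361) = (-24156 + 2*141/(135 + √(121 + 18225))) + 47361 = (-24156 + 2*141/(135 + √18346)) + 47361 = (-24156 + 282/(135 + √18346)) + 47361 = 23205 + 282/(135 + √18346)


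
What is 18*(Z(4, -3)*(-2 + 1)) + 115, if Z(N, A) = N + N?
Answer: -29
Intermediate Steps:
Z(N, A) = 2*N
18*(Z(4, -3)*(-2 + 1)) + 115 = 18*((2*4)*(-2 + 1)) + 115 = 18*(8*(-1)) + 115 = 18*(-8) + 115 = -144 + 115 = -29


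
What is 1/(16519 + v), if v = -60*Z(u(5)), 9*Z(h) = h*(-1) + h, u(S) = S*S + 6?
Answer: 1/16519 ≈ 6.0536e-5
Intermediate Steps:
u(S) = 6 + S**2 (u(S) = S**2 + 6 = 6 + S**2)
Z(h) = 0 (Z(h) = (h*(-1) + h)/9 = (-h + h)/9 = (1/9)*0 = 0)
v = 0 (v = -60*0 = 0)
1/(16519 + v) = 1/(16519 + 0) = 1/16519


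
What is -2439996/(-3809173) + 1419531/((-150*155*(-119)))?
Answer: 14023181189/12155743250 ≈ 1.1536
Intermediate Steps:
-2439996/(-3809173) + 1419531/((-150*155*(-119))) = -2439996*(-1/3809173) + 1419531/((-23250*(-119))) = 2439996/3809173 + 1419531/2766750 = 2439996/3809173 + 1419531*(1/2766750) = 2439996/3809173 + 473177/922250 = 14023181189/12155743250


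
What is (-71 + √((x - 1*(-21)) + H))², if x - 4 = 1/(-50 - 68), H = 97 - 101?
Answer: (8378 - √292286)²/13924 ≈ 4411.4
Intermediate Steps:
H = -4
x = 471/118 (x = 4 + 1/(-50 - 68) = 4 + 1/(-118) = 4 - 1/118 = 471/118 ≈ 3.9915)
(-71 + √((x - 1*(-21)) + H))² = (-71 + √((471/118 - 1*(-21)) - 4))² = (-71 + √((471/118 + 21) - 4))² = (-71 + √(2949/118 - 4))² = (-71 + √(2477/118))² = (-71 + √292286/118)²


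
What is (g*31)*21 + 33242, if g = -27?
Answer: 15665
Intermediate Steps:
(g*31)*21 + 33242 = -27*31*21 + 33242 = -837*21 + 33242 = -17577 + 33242 = 15665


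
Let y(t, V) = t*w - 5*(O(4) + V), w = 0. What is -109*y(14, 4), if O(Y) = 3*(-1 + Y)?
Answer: 7085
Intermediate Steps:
O(Y) = -3 + 3*Y
y(t, V) = -45 - 5*V (y(t, V) = t*0 - 5*((-3 + 3*4) + V) = 0 - 5*((-3 + 12) + V) = 0 - 5*(9 + V) = 0 + (-45 - 5*V) = -45 - 5*V)
-109*y(14, 4) = -109*(-45 - 5*4) = -109*(-45 - 20) = -109*(-65) = 7085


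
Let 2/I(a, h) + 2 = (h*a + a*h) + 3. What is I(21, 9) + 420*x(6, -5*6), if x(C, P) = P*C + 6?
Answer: -27697318/379 ≈ -73080.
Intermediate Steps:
x(C, P) = 6 + C*P (x(C, P) = C*P + 6 = 6 + C*P)
I(a, h) = 2/(1 + 2*a*h) (I(a, h) = 2/(-2 + ((h*a + a*h) + 3)) = 2/(-2 + ((a*h + a*h) + 3)) = 2/(-2 + (2*a*h + 3)) = 2/(-2 + (3 + 2*a*h)) = 2/(1 + 2*a*h))
I(21, 9) + 420*x(6, -5*6) = 2/(1 + 2*21*9) + 420*(6 + 6*(-5*6)) = 2/(1 + 378) + 420*(6 + 6*(-30)) = 2/379 + 420*(6 - 180) = 2*(1/379) + 420*(-174) = 2/379 - 73080 = -27697318/379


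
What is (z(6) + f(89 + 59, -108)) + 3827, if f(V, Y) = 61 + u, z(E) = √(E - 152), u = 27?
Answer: 3915 + I*√146 ≈ 3915.0 + 12.083*I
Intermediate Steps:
z(E) = √(-152 + E)
f(V, Y) = 88 (f(V, Y) = 61 + 27 = 88)
(z(6) + f(89 + 59, -108)) + 3827 = (√(-152 + 6) + 88) + 3827 = (√(-146) + 88) + 3827 = (I*√146 + 88) + 3827 = (88 + I*√146) + 3827 = 3915 + I*√146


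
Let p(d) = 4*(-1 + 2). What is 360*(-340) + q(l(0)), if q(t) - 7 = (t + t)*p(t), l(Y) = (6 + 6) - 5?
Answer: -122337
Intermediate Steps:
p(d) = 4 (p(d) = 4*1 = 4)
l(Y) = 7 (l(Y) = 12 - 5 = 7)
q(t) = 7 + 8*t (q(t) = 7 + (t + t)*4 = 7 + (2*t)*4 = 7 + 8*t)
360*(-340) + q(l(0)) = 360*(-340) + (7 + 8*7) = -122400 + (7 + 56) = -122400 + 63 = -122337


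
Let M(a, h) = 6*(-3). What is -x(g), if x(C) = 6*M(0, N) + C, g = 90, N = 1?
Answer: 18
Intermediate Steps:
M(a, h) = -18
x(C) = -108 + C (x(C) = 6*(-18) + C = -108 + C)
-x(g) = -(-108 + 90) = -1*(-18) = 18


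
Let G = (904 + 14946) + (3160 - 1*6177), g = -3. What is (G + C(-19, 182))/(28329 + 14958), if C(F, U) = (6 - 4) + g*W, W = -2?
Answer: 12841/43287 ≈ 0.29665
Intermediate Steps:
C(F, U) = 8 (C(F, U) = (6 - 4) - 3*(-2) = 2 + 6 = 8)
G = 12833 (G = 15850 + (3160 - 6177) = 15850 - 3017 = 12833)
(G + C(-19, 182))/(28329 + 14958) = (12833 + 8)/(28329 + 14958) = 12841/43287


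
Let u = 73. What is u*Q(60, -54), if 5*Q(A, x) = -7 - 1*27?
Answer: -2482/5 ≈ -496.40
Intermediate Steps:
Q(A, x) = -34/5 (Q(A, x) = (-7 - 1*27)/5 = (-7 - 27)/5 = (⅕)*(-34) = -34/5)
u*Q(60, -54) = 73*(-34/5) = -2482/5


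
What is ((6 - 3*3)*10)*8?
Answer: -240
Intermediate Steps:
((6 - 3*3)*10)*8 = ((6 - 9)*10)*8 = -3*10*8 = -30*8 = -240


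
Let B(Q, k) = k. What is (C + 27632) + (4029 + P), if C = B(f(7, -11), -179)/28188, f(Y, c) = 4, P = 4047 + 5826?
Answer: 1170760213/28188 ≈ 41534.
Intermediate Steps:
P = 9873
C = -179/28188 ≈ -0.0063502
(C + 27632) + (4029 + P) = (-179/28188 + 27632) + (4029 + 9873) = 778890637/28188 + 13902 = 1170760213/28188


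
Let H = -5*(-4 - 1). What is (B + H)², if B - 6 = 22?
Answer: 2809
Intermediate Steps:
B = 28 (B = 6 + 22 = 28)
H = 25 (H = -5*(-5) = 25)
(B + H)² = (28 + 25)² = 53² = 2809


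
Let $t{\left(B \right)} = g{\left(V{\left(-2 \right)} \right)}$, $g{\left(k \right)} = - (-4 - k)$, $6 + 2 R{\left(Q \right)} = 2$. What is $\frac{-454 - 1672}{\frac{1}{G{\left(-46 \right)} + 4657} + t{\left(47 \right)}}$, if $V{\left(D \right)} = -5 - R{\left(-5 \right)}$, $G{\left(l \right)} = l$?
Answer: $- \frac{4901493}{2306} \approx -2125.5$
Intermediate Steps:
$R{\left(Q \right)} = -2$ ($R{\left(Q \right)} = -3 + \frac{1}{2} \cdot 2 = -3 + 1 = -2$)
$V{\left(D \right)} = -3$ ($V{\left(D \right)} = -5 - -2 = -5 + 2 = -3$)
$g{\left(k \right)} = 4 + k$
$t{\left(B \right)} = 1$ ($t{\left(B \right)} = 4 - 3 = 1$)
$\frac{-454 - 1672}{\frac{1}{G{\left(-46 \right)} + 4657} + t{\left(47 \right)}} = \frac{-454 - 1672}{\frac{1}{-46 + 4657} + 1} = - \frac{2126}{\frac{1}{4611} + 1} = - \frac{2126}{\frac{4612}{4611}} = \left(-2126\right) \frac{4611}{4612} = - \frac{4901493}{2306}$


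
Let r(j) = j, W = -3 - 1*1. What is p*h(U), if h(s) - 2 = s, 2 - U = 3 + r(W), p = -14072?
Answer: -70360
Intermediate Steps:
W = -4 (W = -3 - 1 = -4)
U = 3 (U = 2 - (3 - 4) = 2 - 1*(-1) = 2 + 1 = 3)
h(s) = 2 + s
p*h(U) = -14072*(2 + 3) = -14072*5 = -70360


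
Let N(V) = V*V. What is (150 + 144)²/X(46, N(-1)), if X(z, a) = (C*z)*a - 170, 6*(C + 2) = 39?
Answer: 86436/37 ≈ 2336.1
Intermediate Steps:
C = 9/2 (C = -2 + (⅙)*39 = -2 + 13/2 = 9/2 ≈ 4.5000)
N(V) = V²
X(z, a) = -170 + 9*a*z/2 (X(z, a) = (9*z/2)*a - 170 = 9*a*z/2 - 170 = -170 + 9*a*z/2)
(150 + 144)²/X(46, N(-1)) = (150 + 144)²/(-170 + (9/2)*(-1)²*46) = 294²/(-170 + (9/2)*1*46) = 86436/(-170 + 207) = 86436/37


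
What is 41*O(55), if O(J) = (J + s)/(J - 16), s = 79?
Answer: 5494/39 ≈ 140.87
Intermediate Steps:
O(J) = (79 + J)/(-16 + J) (O(J) = (J + 79)/(J - 16) = (79 + J)/(-16 + J))
41*O(55) = 41*((79 + 55)/(-16 + 55)) = 41*(134/39) = 5494/39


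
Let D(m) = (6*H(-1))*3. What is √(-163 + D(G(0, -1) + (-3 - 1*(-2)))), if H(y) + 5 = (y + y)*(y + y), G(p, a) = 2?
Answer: I*√181 ≈ 13.454*I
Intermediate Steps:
H(y) = -5 + 4*y² (H(y) = -5 + (y + y)*(y + y) = -5 + (2*y)*(2*y) = -5 + 4*y²)
D(m) = -18 (D(m) = (6*(-5 + 4*(-1)²))*3 = (6*(-5 + 4*1))*3 = (6*(-5 + 4))*3 = (6*(-1))*3 = -6*3 = -18)
√(-163 + D(G(0, -1) + (-3 - 1*(-2)))) = √(-163 - 18) = √(-181) = I*√181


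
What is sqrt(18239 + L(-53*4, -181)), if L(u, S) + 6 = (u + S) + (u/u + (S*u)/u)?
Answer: 2*sqrt(4415) ≈ 132.89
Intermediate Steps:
L(u, S) = -5 + u + 2*S (L(u, S) = -6 + ((u + S) + (u/u + (S*u)/u)) = -6 + ((S + u) + (1 + S)) = -6 + (1 + u + 2*S) = -5 + u + 2*S)
sqrt(18239 + L(-53*4, -181)) = sqrt(18239 + (-5 - 53*4 + 2*(-181))) = sqrt(18239 + (-5 - 212 - 362)) = sqrt(18239 - 579) = sqrt(17660) = 2*sqrt(4415)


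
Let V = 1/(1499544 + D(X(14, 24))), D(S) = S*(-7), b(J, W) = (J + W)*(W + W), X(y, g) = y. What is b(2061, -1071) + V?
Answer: -3179695198679/1499446 ≈ -2.1206e+6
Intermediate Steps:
b(J, W) = 2*W*(J + W) (b(J, W) = (J + W)*(2*W) = 2*W*(J + W))
D(S) = -7*S
V = 1/1499446 (V = 1/(1499544 - 7*14) = 1/(1499544 - 98) = 1/1499446 ≈ 6.6691e-7)
b(2061, -1071) + V = 2*(-1071)*(2061 - 1071) + 1/1499446 = 2*(-1071)*990 + 1/1499446 = -2120580 + 1/1499446 = -3179695198679/1499446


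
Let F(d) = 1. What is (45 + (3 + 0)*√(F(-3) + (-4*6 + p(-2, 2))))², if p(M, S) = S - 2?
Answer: 1818 + 270*I*√23 ≈ 1818.0 + 1294.9*I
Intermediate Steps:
p(M, S) = -2 + S
(45 + (3 + 0)*√(F(-3) + (-4*6 + p(-2, 2))))² = (45 + (3 + 0)*√(1 + (-4*6 + (-2 + 2))))² = (45 + 3*√(1 + (-24 + 0)))² = (45 + 3*√(1 - 24))² = (45 + 3*√(-23))² = (45 + 3*(I*√23))² = (45 + 3*I*√23)²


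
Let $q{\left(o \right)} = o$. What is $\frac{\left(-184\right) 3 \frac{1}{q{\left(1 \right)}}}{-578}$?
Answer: $\frac{276}{289} \approx 0.95502$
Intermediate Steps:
$\frac{\left(-184\right) 3 \frac{1}{q{\left(1 \right)}}}{-578} = \frac{\left(-184\right) 3 \cdot 1^{-1}}{-578} = \left(-552\right) 1 \left(- \frac{1}{578}\right) = \left(-552\right) \left(- \frac{1}{578}\right) = \frac{276}{289}$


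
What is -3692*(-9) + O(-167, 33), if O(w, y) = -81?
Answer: 33147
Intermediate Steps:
-3692*(-9) + O(-167, 33) = -3692*(-9) - 81 = 33228 - 81 = 33147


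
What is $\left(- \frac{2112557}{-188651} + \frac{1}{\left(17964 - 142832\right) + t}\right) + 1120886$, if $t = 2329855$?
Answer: $\frac{466262973082598192}{415973002537} \approx 1.1209 \cdot 10^{6}$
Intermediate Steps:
$\left(- \frac{2112557}{-188651} + \frac{1}{\left(17964 - 142832\right) + t}\right) + 1120886 = \left(- \frac{2112557}{-188651} + \frac{1}{\left(17964 - 142832\right) + 2329855}\right) + 1120886 = \left(\left(-2112557\right) \left(- \frac{1}{188651}\right) + \frac{1}{-124868 + 2329855}\right) + 1120886 = \left(\frac{2112557}{188651} + \frac{1}{2204987}\right) + 1120886 = \frac{4658160910410}{415973002537} + 1120886 = \frac{466262973082598192}{415973002537}$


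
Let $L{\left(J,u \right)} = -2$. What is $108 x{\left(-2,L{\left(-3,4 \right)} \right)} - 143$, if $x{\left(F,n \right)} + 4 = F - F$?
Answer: $-575$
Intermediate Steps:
$x{\left(F,n \right)} = -4$ ($x{\left(F,n \right)} = -4 + \left(F - F\right) = -4 + 0 = -4$)
$108 x{\left(-2,L{\left(-3,4 \right)} \right)} - 143 = 108 \left(-4\right) - 143 = -432 - 143 = -575$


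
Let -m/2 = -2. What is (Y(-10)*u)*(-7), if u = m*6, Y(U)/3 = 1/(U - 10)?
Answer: 126/5 ≈ 25.200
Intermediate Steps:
m = 4 (m = -2*(-2) = 4)
Y(U) = 3/(-10 + U) (Y(U) = 3/(U - 10) = 3/(-10 + U))
u = 24 (u = 4*6 = 24)
(Y(-10)*u)*(-7) = ((3/(-10 - 10))*24)*(-7) = ((3/(-20))*24)*(-7) = ((3*(-1/20))*24)*(-7) = -3/20*24*(-7) = -18/5*(-7) = 126/5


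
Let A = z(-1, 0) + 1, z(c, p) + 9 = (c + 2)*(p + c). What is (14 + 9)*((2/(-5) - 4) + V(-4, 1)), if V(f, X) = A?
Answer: -1541/5 ≈ -308.20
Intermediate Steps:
z(c, p) = -9 + (2 + c)*(c + p) (z(c, p) = -9 + (c + 2)*(p + c) = -9 + (2 + c)*(c + p))
A = -9 (A = (-9 + (-1)² + 2*(-1) + 2*0 - 1*0) + 1 = (-9 + 1 - 2 + 0 + 0) + 1 = -10 + 1 = -9)
V(f, X) = -9
(14 + 9)*((2/(-5) - 4) + V(-4, 1)) = (14 + 9)*((2/(-5) - 4) - 9) = 23*((2*(-⅕) - 4) - 9) = 23*((-⅖ - 4) - 9) = 23*(-22/5 - 9) = 23*(-67/5) = -1541/5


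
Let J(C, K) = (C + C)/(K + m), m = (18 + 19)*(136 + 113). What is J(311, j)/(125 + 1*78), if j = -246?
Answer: 622/1820301 ≈ 0.00034170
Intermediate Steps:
m = 9213 (m = 37*249 = 9213)
J(C, K) = 2*C/(9213 + K) (J(C, K) = (C + C)/(K + 9213) = (2*C)/(9213 + K) = 2*C/(9213 + K))
J(311, j)/(125 + 1*78) = (2*311/(9213 - 246))/(125 + 1*78) = (2*311/8967)/(125 + 78) = (2*311*(1/8967))/203 = (622/8967)*(1/203) = 622/1820301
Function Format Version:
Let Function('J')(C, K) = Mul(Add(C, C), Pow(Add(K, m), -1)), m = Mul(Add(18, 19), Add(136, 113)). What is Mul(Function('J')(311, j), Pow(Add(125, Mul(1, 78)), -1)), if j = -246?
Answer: Rational(622, 1820301) ≈ 0.00034170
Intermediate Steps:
m = 9213 (m = Mul(37, 249) = 9213)
Function('J')(C, K) = Mul(2, C, Pow(Add(9213, K), -1)) (Function('J')(C, K) = Mul(Add(C, C), Pow(Add(K, 9213), -1)) = Mul(Mul(2, C), Pow(Add(9213, K), -1)) = Mul(2, C, Pow(Add(9213, K), -1)))
Mul(Function('J')(311, j), Pow(Add(125, Mul(1, 78)), -1)) = Mul(Mul(2, 311, Pow(Add(9213, -246), -1)), Pow(Add(125, Mul(1, 78)), -1)) = Mul(Mul(2, 311, Pow(8967, -1)), Pow(Add(125, 78), -1)) = Mul(Mul(2, 311, Rational(1, 8967)), Pow(203, -1)) = Mul(Rational(622, 8967), Rational(1, 203)) = Rational(622, 1820301)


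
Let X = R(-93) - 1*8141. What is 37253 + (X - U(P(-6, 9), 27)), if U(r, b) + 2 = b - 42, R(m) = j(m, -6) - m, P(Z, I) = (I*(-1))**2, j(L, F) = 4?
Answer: 29226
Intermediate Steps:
P(Z, I) = I**2 (P(Z, I) = (-I)**2 = I**2)
R(m) = 4 - m
U(r, b) = -44 + b (U(r, b) = -2 + (b - 42) = -2 + (-42 + b) = -44 + b)
X = -8044 (X = (4 - 1*(-93)) - 1*8141 = (4 + 93) - 8141 = 97 - 8141 = -8044)
37253 + (X - U(P(-6, 9), 27)) = 37253 + (-8044 - (-44 + 27)) = 37253 + (-8044 - 1*(-17)) = 37253 + (-8044 + 17) = 37253 - 8027 = 29226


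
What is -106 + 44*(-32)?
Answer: -1514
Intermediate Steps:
-106 + 44*(-32) = -106 - 1408 = -1514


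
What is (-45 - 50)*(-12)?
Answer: 1140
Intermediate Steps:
(-45 - 50)*(-12) = -95*(-12) = 1140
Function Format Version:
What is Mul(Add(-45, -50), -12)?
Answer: 1140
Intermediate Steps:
Mul(Add(-45, -50), -12) = Mul(-95, -12) = 1140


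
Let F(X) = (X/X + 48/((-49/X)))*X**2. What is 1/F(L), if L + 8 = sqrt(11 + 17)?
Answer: 751415/39844548 + 69482*sqrt(7)/9961137 ≈ 0.037314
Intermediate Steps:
L = -8 + 2*sqrt(7) (L = -8 + sqrt(11 + 17) = -8 + sqrt(28) = -8 + 2*sqrt(7) ≈ -2.7085)
F(X) = X**2*(1 - 48*X/49) (F(X) = (1 + 48*(-X/49))*X**2 = (1 - 48*X/49)*X**2 = X**2*(1 - 48*X/49))
1/F(L) = 1/((-8 + 2*sqrt(7))**2*(49 - 48*(-8 + 2*sqrt(7)))/49) = 1/((-8 + 2*sqrt(7))**2*(49 + (384 - 96*sqrt(7)))/49) = 1/((-8 + 2*sqrt(7))**2*(433 - 96*sqrt(7))/49) = 49/((-8 + 2*sqrt(7))**2*(433 - 96*sqrt(7)))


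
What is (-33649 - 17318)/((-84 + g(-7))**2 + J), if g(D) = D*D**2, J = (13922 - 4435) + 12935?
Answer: -50967/204751 ≈ -0.24892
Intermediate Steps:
J = 22422 (J = 9487 + 12935 = 22422)
g(D) = D**3
(-33649 - 17318)/((-84 + g(-7))**2 + J) = (-33649 - 17318)/((-84 + (-7)**3)**2 + 22422) = -50967/((-84 - 343)**2 + 22422) = -50967/((-427)**2 + 22422) = -50967/(182329 + 22422) = -50967/204751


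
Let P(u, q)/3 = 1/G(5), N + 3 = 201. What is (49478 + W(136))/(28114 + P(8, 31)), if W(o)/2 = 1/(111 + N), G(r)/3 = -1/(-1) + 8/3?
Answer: 168175744/95560413 ≈ 1.7599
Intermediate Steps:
N = 198 (N = -3 + 201 = 198)
G(r) = 11 (G(r) = 3*(-1/(-1) + 8/3) = 3*(-1*(-1) + 8*(1/3)) = 3*(1 + 8/3) = 3*(11/3) = 11)
P(u, q) = 3/11
W(o) = 2/309 (W(o) = 2/(111 + 198) = 2/309)
(49478 + W(136))/(28114 + P(8, 31)) = (49478 + 2/309)/(28114 + 3/11) = 15288704/(309*(309257/11)) = (15288704/309)*(11/309257) = 168175744/95560413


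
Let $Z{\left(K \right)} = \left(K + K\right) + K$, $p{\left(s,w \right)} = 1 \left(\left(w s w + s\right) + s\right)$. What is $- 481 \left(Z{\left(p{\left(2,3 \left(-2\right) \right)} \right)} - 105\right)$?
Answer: $-59163$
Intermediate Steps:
$p{\left(s,w \right)} = 2 s + s w^{2}$ ($p{\left(s,w \right)} = 1 \left(\left(s w w + s\right) + s\right) = 1 \left(\left(s w^{2} + s\right) + s\right) = 1 \left(\left(s + s w^{2}\right) + s\right) = 1 \left(2 s + s w^{2}\right) = 2 s + s w^{2}$)
$Z{\left(K \right)} = 3 K$ ($Z{\left(K \right)} = 2 K + K = 3 K$)
$- 481 \left(Z{\left(p{\left(2,3 \left(-2\right) \right)} \right)} - 105\right) = - 481 \left(3 \cdot 2 \left(2 + \left(3 \left(-2\right)\right)^{2}\right) - 105\right) = - 481 \left(3 \cdot 2 \left(2 + \left(-6\right)^{2}\right) - 105\right) = - 481 \left(3 \cdot 2 \left(2 + 36\right) - 105\right) = - 481 \left(3 \cdot 2 \cdot 38 - 105\right) = - 481 \left(3 \cdot 76 - 105\right) = - 481 \left(228 - 105\right) = \left(-481\right) 123 = -59163$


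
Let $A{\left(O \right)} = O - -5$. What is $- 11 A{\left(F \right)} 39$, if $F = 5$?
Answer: $-4290$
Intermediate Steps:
$A{\left(O \right)} = 5 + O$ ($A{\left(O \right)} = O + 5 = 5 + O$)
$- 11 A{\left(F \right)} 39 = - 11 \left(5 + 5\right) 39 = \left(-11\right) 10 \cdot 39 = \left(-110\right) 39 = -4290$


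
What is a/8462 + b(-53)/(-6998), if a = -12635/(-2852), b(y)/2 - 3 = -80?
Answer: 1902498913/84443550376 ≈ 0.022530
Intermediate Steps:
b(y) = -154 (b(y) = 6 + 2*(-80) = 6 - 160 = -154)
a = 12635/2852 (a = -12635*(-1/2852) = 12635/2852 ≈ 4.4302)
a/8462 + b(-53)/(-6998) = (12635/2852)/8462 - 154/(-6998) = (12635/2852)*(1/8462) - 154*(-1/6998) = 12635/24133624 + 77/3499 = 1902498913/84443550376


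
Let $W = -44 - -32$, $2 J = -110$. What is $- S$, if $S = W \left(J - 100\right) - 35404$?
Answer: $33544$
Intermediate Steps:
$J = -55$ ($J = \frac{1}{2} \left(-110\right) = -55$)
$W = -12$ ($W = -44 + 32 = -12$)
$S = -33544$ ($S = - 12 \left(-55 - 100\right) - 35404 = \left(-12\right) \left(-155\right) - 35404 = 1860 - 35404 = -33544$)
$- S = \left(-1\right) \left(-33544\right) = 33544$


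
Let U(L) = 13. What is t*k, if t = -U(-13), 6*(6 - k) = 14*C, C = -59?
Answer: -5603/3 ≈ -1867.7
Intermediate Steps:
k = 431/3 (k = 6 - 7*(-59)/3 = 6 - ⅙*(-826) = 6 + 413/3 = 431/3 ≈ 143.67)
t = -13 (t = -1*13 = -13)
t*k = -13*431/3 = -5603/3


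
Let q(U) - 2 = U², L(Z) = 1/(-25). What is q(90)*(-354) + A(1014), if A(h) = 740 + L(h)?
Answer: -71684201/25 ≈ -2.8674e+6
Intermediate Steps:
L(Z) = -1/25
q(U) = 2 + U²
A(h) = 18499/25 (A(h) = 740 - 1/25 = 18499/25)
q(90)*(-354) + A(1014) = (2 + 90²)*(-354) + 18499/25 = (2 + 8100)*(-354) + 18499/25 = 8102*(-354) + 18499/25 = -2868108 + 18499/25 = -71684201/25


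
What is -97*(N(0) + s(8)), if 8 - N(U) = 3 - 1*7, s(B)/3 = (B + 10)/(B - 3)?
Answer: -11058/5 ≈ -2211.6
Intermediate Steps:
s(B) = 3*(10 + B)/(-3 + B) (s(B) = 3*((B + 10)/(B - 3)) = 3*((10 + B)/(-3 + B)) = 3*(10 + B)/(-3 + B))
N(U) = 12 (N(U) = 8 - (3 - 1*7) = 8 - (3 - 7) = 8 - 1*(-4) = 8 + 4 = 12)
-97*(N(0) + s(8)) = -97*(12 + 3*(10 + 8)/(-3 + 8)) = -97*(12 + 3*18/5) = -97*(12 + 3*(⅕)*18) = -97*(12 + 54/5) = -97*114/5 = -11058/5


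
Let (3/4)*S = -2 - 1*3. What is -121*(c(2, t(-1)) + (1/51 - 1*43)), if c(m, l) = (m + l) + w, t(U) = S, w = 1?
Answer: 95953/17 ≈ 5644.3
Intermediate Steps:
S = -20/3 (S = 4*(-2 - 1*3)/3 = 4*(-2 - 3)/3 = (4/3)*(-5) = -20/3 ≈ -6.6667)
t(U) = -20/3
c(m, l) = 1 + l + m (c(m, l) = (m + l) + 1 = (l + m) + 1 = 1 + l + m)
-121*(c(2, t(-1)) + (1/51 - 1*43)) = -121*((1 - 20/3 + 2) + (1/51 - 1*43)) = -121*(-11/3 + (1/51 - 43)) = -121*(-11/3 - 2192/51) = -121*(-793/17) = 95953/17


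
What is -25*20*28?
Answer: -14000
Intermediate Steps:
-25*20*28 = -500*28 = -14000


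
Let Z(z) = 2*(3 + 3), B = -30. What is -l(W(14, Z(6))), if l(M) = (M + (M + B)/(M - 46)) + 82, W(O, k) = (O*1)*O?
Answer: -20933/75 ≈ -279.11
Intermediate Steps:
Z(z) = 12 (Z(z) = 2*6 = 12)
W(O, k) = O**2 (W(O, k) = O*O = O**2)
l(M) = 82 + M + (-30 + M)/(-46 + M) (l(M) = (M + (M - 30)/(M - 46)) + 82 = (M + (-30 + M)/(-46 + M)) + 82 = 82 + M + (-30 + M)/(-46 + M))
-l(W(14, Z(6))) = -(-3802 + (14**2)**2 + 37*14**2)/(-46 + 14**2) = -(-3802 + 196**2 + 37*196)/(-46 + 196) = -(-3802 + 38416 + 7252)/150 = -41866/150 = -1*20933/75 = -20933/75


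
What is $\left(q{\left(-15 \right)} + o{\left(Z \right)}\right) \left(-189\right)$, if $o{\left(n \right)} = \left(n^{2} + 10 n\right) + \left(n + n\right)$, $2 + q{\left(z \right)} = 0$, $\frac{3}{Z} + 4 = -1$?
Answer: $\frac{41769}{25} \approx 1670.8$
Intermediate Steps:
$Z = - \frac{3}{5}$ ($Z = \frac{3}{-4 - 1} = \frac{3}{-5} = 3 \left(- \frac{1}{5}\right) = - \frac{3}{5} \approx -0.6$)
$q{\left(z \right)} = -2$ ($q{\left(z \right)} = -2 + 0 = -2$)
$o{\left(n \right)} = n^{2} + 12 n$ ($o{\left(n \right)} = \left(n^{2} + 10 n\right) + 2 n = n^{2} + 12 n$)
$\left(q{\left(-15 \right)} + o{\left(Z \right)}\right) \left(-189\right) = \left(-2 - \frac{3 \left(12 - \frac{3}{5}\right)}{5}\right) \left(-189\right) = \left(-2 - \frac{171}{25}\right) \left(-189\right) = \left(- \frac{221}{25}\right) \left(-189\right) = \frac{41769}{25}$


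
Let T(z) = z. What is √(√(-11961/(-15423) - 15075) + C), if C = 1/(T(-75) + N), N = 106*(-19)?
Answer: √(-55212021409 + 403828521498*I*√1229660367)/10739549 ≈ 7.8351 + 7.8351*I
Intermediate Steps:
N = -2014
C = -1/2089 (C = 1/(-75 - 2014) = 1/(-2089) = -1/2089 ≈ -0.00047870)
√(√(-11961/(-15423) - 15075) + C) = √(√(-11961/(-15423) - 15075) - 1/2089) = √(√(-11961*(-1/15423) - 15075) - 1/2089) = √(√(3987/5141 - 15075) - 1/2089) = √(√(-77496588/5141) - 1/2089) = √(18*I*√1229660367/5141 - 1/2089) = √(-1/2089 + 18*I*√1229660367/5141)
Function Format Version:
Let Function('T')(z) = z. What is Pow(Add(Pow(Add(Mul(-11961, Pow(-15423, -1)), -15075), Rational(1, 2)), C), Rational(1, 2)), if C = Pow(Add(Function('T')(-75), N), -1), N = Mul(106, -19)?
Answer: Mul(Rational(1, 10739549), Pow(Add(-55212021409, Mul(403828521498, I, Pow(1229660367, Rational(1, 2)))), Rational(1, 2))) ≈ Add(7.8351, Mul(7.8351, I))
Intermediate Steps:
N = -2014
C = Rational(-1, 2089) (C = Pow(Add(-75, -2014), -1) = Pow(-2089, -1) = Rational(-1, 2089) ≈ -0.00047870)
Pow(Add(Pow(Add(Mul(-11961, Pow(-15423, -1)), -15075), Rational(1, 2)), C), Rational(1, 2)) = Pow(Add(Pow(Add(Mul(-11961, Pow(-15423, -1)), -15075), Rational(1, 2)), Rational(-1, 2089)), Rational(1, 2)) = Pow(Add(Pow(Add(Mul(-11961, Rational(-1, 15423)), -15075), Rational(1, 2)), Rational(-1, 2089)), Rational(1, 2)) = Pow(Add(Pow(Add(Rational(3987, 5141), -15075), Rational(1, 2)), Rational(-1, 2089)), Rational(1, 2)) = Pow(Add(Pow(Rational(-77496588, 5141), Rational(1, 2)), Rational(-1, 2089)), Rational(1, 2)) = Pow(Add(Mul(Rational(18, 5141), I, Pow(1229660367, Rational(1, 2))), Rational(-1, 2089)), Rational(1, 2)) = Pow(Add(Rational(-1, 2089), Mul(Rational(18, 5141), I, Pow(1229660367, Rational(1, 2)))), Rational(1, 2))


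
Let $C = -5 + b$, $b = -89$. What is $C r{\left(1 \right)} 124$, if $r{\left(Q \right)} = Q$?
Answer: $-11656$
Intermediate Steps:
$C = -94$ ($C = -5 - 89 = -94$)
$C r{\left(1 \right)} 124 = \left(-94\right) 1 \cdot 124 = \left(-94\right) 124 = -11656$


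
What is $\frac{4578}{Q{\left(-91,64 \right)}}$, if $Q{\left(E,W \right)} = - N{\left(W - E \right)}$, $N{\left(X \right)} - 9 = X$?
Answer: $- \frac{2289}{82} \approx -27.915$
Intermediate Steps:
$N{\left(X \right)} = 9 + X$
$Q{\left(E,W \right)} = -9 + E - W$ ($Q{\left(E,W \right)} = - (9 - \left(E - W\right)) = - (9 + W - E) = -9 + E - W$)
$\frac{4578}{Q{\left(-91,64 \right)}} = \frac{4578}{-9 - 91 - 64} = \frac{4578}{-164} = 4578 \left(- \frac{1}{164}\right) = - \frac{2289}{82}$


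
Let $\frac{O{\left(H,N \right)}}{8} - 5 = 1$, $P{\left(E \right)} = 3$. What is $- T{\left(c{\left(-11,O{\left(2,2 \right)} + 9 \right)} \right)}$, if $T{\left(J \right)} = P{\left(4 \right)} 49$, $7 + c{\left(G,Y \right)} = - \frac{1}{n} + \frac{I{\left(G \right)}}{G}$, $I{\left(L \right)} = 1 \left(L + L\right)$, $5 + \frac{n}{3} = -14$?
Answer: $-147$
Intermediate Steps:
$n = -57$ ($n = -15 + 3 \left(-14\right) = -15 - 42 = -57$)
$I{\left(L \right)} = 2 L$ ($I{\left(L \right)} = 1 \cdot 2 L = 2 L$)
$O{\left(H,N \right)} = 48$ ($O{\left(H,N \right)} = 40 + 8 \cdot 1 = 40 + 8 = 48$)
$c{\left(G,Y \right)} = - \frac{284}{57}$ ($c{\left(G,Y \right)} = -7 + \left(- \frac{1}{-57} + \frac{2 G}{G}\right) = -7 + \left(\left(-1\right) \left(- \frac{1}{57}\right) + 2\right) = -7 + \left(\frac{1}{57} + 2\right) = -7 + \frac{115}{57} = - \frac{284}{57}$)
$T{\left(J \right)} = 147$ ($T{\left(J \right)} = 3 \cdot 49 = 147$)
$- T{\left(c{\left(-11,O{\left(2,2 \right)} + 9 \right)} \right)} = \left(-1\right) 147 = -147$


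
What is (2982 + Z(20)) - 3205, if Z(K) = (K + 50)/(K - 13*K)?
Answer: -5359/24 ≈ -223.29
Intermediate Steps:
Z(K) = -(50 + K)/(12*K) (Z(K) = (50 + K)/((-12*K)) = (50 + K)*(-1/(12*K)) = -(50 + K)/(12*K))
(2982 + Z(20)) - 3205 = (2982 + (1/12)*(-50 - 1*20)/20) - 3205 = (2982 + (1/12)*(1/20)*(-50 - 20)) - 3205 = (2982 + (1/12)*(1/20)*(-70)) - 3205 = (2982 - 7/24) - 3205 = 71561/24 - 3205 = -5359/24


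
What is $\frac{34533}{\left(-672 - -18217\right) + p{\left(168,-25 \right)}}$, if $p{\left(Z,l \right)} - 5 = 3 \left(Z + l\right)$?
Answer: $\frac{11511}{5993} \approx 1.9207$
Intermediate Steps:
$p{\left(Z,l \right)} = 5 + 3 Z + 3 l$ ($p{\left(Z,l \right)} = 5 + 3 \left(Z + l\right) = 5 + \left(3 Z + 3 l\right) = 5 + 3 Z + 3 l$)
$\frac{34533}{\left(-672 - -18217\right) + p{\left(168,-25 \right)}} = \frac{34533}{\left(-672 - -18217\right) + \left(5 + 3 \cdot 168 + 3 \left(-25\right)\right)} = \frac{34533}{\left(-672 + 18217\right) + \left(5 + 504 - 75\right)} = \frac{34533}{17545 + 434} = \frac{34533}{17979} = 34533 \cdot \frac{1}{17979} = \frac{11511}{5993}$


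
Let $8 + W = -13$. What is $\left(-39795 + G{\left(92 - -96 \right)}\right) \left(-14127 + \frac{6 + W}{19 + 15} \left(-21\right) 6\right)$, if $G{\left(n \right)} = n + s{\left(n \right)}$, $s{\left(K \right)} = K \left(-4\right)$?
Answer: $\frac{9654437826}{17} \approx 5.6791 \cdot 10^{8}$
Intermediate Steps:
$s{\left(K \right)} = - 4 K$
$W = -21$ ($W = -8 - 13 = -21$)
$G{\left(n \right)} = - 3 n$ ($G{\left(n \right)} = n - 4 n = - 3 n$)
$\left(-39795 + G{\left(92 - -96 \right)}\right) \left(-14127 + \frac{6 + W}{19 + 15} \left(-21\right) 6\right) = \left(-39795 - 3 \left(92 - -96\right)\right) \left(-14127 + \frac{6 - 21}{19 + 15} \left(-21\right) 6\right) = \left(-39795 - 3 \left(92 + 96\right)\right) \left(-14127 + - \frac{15}{34} \left(-21\right) 6\right) = \left(-39795 - 564\right) \left(-14127 + \left(-15\right) \frac{1}{34} \left(-21\right) 6\right) = \left(-39795 - 564\right) \left(-14127 + \left(- \frac{15}{34}\right) \left(-21\right) 6\right) = - 40359 \left(-14127 + \frac{315}{34} \cdot 6\right) = - 40359 \left(-14127 + \frac{945}{17}\right) = \left(-40359\right) \left(- \frac{239214}{17}\right) = \frac{9654437826}{17}$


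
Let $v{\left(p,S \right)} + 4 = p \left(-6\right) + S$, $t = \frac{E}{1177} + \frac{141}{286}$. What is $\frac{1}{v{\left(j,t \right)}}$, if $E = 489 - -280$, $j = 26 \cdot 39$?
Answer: $- \frac{30602}{186269895} \approx -0.00016429$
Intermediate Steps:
$j = 1014$
$E = 769$ ($E = 489 + 280 = 769$)
$t = \frac{35081}{30602}$ ($t = \frac{769}{1177} + \frac{141}{286} = \frac{35081}{30602} \approx 1.1464$)
$v{\left(p,S \right)} = -4 + S - 6 p$ ($v{\left(p,S \right)} = -4 + \left(p \left(-6\right) + S\right) = -4 + \left(- 6 p + S\right) = -4 + \left(S - 6 p\right) = -4 + S - 6 p$)
$\frac{1}{v{\left(j,t \right)}} = \frac{1}{-4 + \frac{35081}{30602} - 6084} = \frac{1}{- \frac{186269895}{30602}} = - \frac{30602}{186269895}$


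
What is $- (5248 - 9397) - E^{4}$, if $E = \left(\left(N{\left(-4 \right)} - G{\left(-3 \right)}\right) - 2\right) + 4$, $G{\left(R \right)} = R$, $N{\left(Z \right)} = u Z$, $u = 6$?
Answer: $-126172$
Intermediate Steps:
$N{\left(Z \right)} = 6 Z$
$E = -19$ ($E = \left(\left(6 \left(-4\right) - -3\right) - 2\right) + 4 = \left(\left(-24 + 3\right) - 2\right) + 4 = \left(-21 - 2\right) + 4 = -23 + 4 = -19$)
$- (5248 - 9397) - E^{4} = - (5248 - 9397) - \left(-19\right)^{4} = \left(-1\right) \left(-4149\right) - 130321 = 4149 - 130321 = -126172$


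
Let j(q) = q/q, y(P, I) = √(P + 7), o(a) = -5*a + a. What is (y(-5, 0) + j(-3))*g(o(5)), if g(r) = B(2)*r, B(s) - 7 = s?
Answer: -180 - 180*√2 ≈ -434.56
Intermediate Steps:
B(s) = 7 + s
o(a) = -4*a
y(P, I) = √(7 + P)
g(r) = 9*r (g(r) = (7 + 2)*r = 9*r)
j(q) = 1
(y(-5, 0) + j(-3))*g(o(5)) = (√(7 - 5) + 1)*(9*(-4*5)) = (√2 + 1)*(9*(-20)) = (1 + √2)*(-180) = -180 - 180*√2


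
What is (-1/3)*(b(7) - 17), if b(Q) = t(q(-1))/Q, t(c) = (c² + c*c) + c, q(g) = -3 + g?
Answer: 13/3 ≈ 4.3333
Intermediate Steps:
t(c) = c + 2*c² (t(c) = (c² + c²) + c = 2*c² + c = c + 2*c²)
b(Q) = 28/Q (b(Q) = ((-3 - 1)*(1 + 2*(-3 - 1)))/Q = (-4*(1 + 2*(-4)))/Q = (-4*(1 - 8))/Q = (-4*(-7))/Q = 28/Q)
(-1/3)*(b(7) - 17) = (-1/3)*(28/7 - 17) = (-1*⅓)*(28*(⅐) - 17) = -(4 - 17)/3 = -⅓*(-13) = 13/3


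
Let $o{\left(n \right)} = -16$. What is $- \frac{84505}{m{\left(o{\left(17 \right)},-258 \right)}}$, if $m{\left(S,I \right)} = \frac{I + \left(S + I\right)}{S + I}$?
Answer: $- \frac{11577185}{266} \approx -43523.0$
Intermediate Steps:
$m{\left(S,I \right)} = \frac{S + 2 I}{I + S}$ ($m{\left(S,I \right)} = \frac{I + \left(I + S\right)}{I + S} = \frac{S + 2 I}{I + S}$)
$- \frac{84505}{m{\left(o{\left(17 \right)},-258 \right)}} = - \frac{84505}{\frac{1}{-258 - 16} \left(-16 + 2 \left(-258\right)\right)} = - \frac{84505}{\frac{1}{-274} \left(-16 - 516\right)} = - \frac{84505}{\left(- \frac{1}{274}\right) \left(-532\right)} = - \frac{84505}{\frac{266}{137}} = \left(-84505\right) \frac{137}{266} = - \frac{11577185}{266}$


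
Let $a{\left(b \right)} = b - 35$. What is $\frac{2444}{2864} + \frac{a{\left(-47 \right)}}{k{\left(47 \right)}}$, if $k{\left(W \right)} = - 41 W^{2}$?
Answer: $\frac{1351131}{1581644} \approx 0.85426$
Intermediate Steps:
$a{\left(b \right)} = -35 + b$
$\frac{2444}{2864} + \frac{a{\left(-47 \right)}}{k{\left(47 \right)}} = \frac{2444}{2864} + \frac{-35 - 47}{\left(-41\right) 47^{2}} = 2444 \cdot \frac{1}{2864} - \frac{82}{\left(-41\right) 2209} = \frac{611}{716} - \frac{82}{-90569} = \frac{611}{716} - - \frac{2}{2209} = \frac{611}{716} + \frac{2}{2209} = \frac{1351131}{1581644}$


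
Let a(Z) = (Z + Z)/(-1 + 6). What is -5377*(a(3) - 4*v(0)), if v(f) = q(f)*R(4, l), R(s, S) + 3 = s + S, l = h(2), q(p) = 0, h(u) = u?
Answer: -32262/5 ≈ -6452.4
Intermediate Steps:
l = 2
a(Z) = 2*Z/5 (a(Z) = (2*Z)/5 = (2*Z)*(⅕) = 2*Z/5)
R(s, S) = -3 + S + s (R(s, S) = -3 + (s + S) = -3 + (S + s) = -3 + S + s)
v(f) = 0 (v(f) = 0*(-3 + 2 + 4) = 0*3 = 0)
-5377*(a(3) - 4*v(0)) = -5377*((⅖)*3 - 4*0) = -5377*(6/5 + 0) = -5377*6/5 = -32262/5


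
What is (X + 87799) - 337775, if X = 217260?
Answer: -32716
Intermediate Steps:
(X + 87799) - 337775 = (217260 + 87799) - 337775 = 305059 - 337775 = -32716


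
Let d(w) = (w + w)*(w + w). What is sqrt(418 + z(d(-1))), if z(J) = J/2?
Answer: 2*sqrt(105) ≈ 20.494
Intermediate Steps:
d(w) = 4*w**2 (d(w) = (2*w)*(2*w) = 4*w**2)
z(J) = J/2 (z(J) = J*(1/2) = J/2)
sqrt(418 + z(d(-1))) = sqrt(418 + (4*(-1)**2)/2) = sqrt(418 + (4*1)/2) = sqrt(418 + (1/2)*4) = sqrt(418 + 2) = sqrt(420) = 2*sqrt(105)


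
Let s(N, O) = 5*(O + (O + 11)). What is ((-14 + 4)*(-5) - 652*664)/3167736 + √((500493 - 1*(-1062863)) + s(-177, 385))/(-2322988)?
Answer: -216439/1583868 - √1567261/2322988 ≈ -0.13719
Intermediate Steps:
s(N, O) = 55 + 10*O (s(N, O) = 5*(O + (11 + O)) = 5*(11 + 2*O) = 55 + 10*O)
((-14 + 4)*(-5) - 652*664)/3167736 + √((500493 - 1*(-1062863)) + s(-177, 385))/(-2322988) = ((-14 + 4)*(-5) - 652*664)/3167736 + √((500493 - 1*(-1062863)) + (55 + 10*385))/(-2322988) = (-10*(-5) - 432928)*(1/3167736) + √((500493 + 1062863) + (55 + 3850))*(-1/2322988) = (50 - 432928)*(1/3167736) + √(1563356 + 3905)*(-1/2322988) = -432878*1/3167736 + √1567261*(-1/2322988) = -216439/1583868 - √1567261/2322988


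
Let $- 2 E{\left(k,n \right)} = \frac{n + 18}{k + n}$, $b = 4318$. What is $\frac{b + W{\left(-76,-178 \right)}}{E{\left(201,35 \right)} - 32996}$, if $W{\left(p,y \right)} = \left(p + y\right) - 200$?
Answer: $- \frac{1823808}{15574165} \approx -0.1171$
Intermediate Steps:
$W{\left(p,y \right)} = -200 + p + y$
$E{\left(k,n \right)} = - \frac{18 + n}{2 \left(k + n\right)}$ ($E{\left(k,n \right)} = - \frac{\left(n + 18\right) \frac{1}{k + n}}{2} = - \frac{\left(18 + n\right) \frac{1}{k + n}}{2} = - \frac{\frac{1}{k + n} \left(18 + n\right)}{2} = - \frac{18 + n}{2 \left(k + n\right)}$)
$\frac{b + W{\left(-76,-178 \right)}}{E{\left(201,35 \right)} - 32996} = \frac{4318 - 454}{\frac{-9 - \frac{35}{2}}{201 + 35} - 32996} = \frac{4318 - 454}{\frac{-9 - \frac{35}{2}}{236} - 32996} = \frac{3864}{\frac{1}{236} \left(- \frac{53}{2}\right) - 32996} = \frac{3864}{- \frac{53}{472} - 32996} = \frac{3864}{- \frac{15574165}{472}} = 3864 \left(- \frac{472}{15574165}\right) = - \frac{1823808}{15574165}$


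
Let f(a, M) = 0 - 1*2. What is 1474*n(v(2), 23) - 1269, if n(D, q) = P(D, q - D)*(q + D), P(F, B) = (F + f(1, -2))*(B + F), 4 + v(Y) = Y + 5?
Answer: 880183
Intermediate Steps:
v(Y) = 1 + Y (v(Y) = -4 + (Y + 5) = -4 + (5 + Y) = 1 + Y)
f(a, M) = -2 (f(a, M) = 0 - 2 = -2)
P(F, B) = (-2 + F)*(B + F) (P(F, B) = (F - 2)*(B + F) = (-2 + F)*(B + F))
n(D, q) = (D + q)*(D² - 2*q + D*(q - D)) (n(D, q) = (D² - 2*(q - D) - 2*D + (q - D)*D)*(q + D) = (D² + (-2*q + 2*D) - 2*D + D*(q - D))*(D + q) = (D² - 2*q + D*(q - D))*(D + q) = (D + q)*(D² - 2*q + D*(q - D)))
1474*n(v(2), 23) - 1269 = 1474*(((1 + 2) + 23)*((1 + 2)² - 2*23 - (1 + 2)*((1 + 2) - 1*23))) - 1269 = 1474*((3 + 23)*(3² - 46 - 1*3*(3 - 23))) - 1269 = 1474*(26*(9 - 46 - 1*3*(-20))) - 1269 = 1474*(26*(9 - 46 + 60)) - 1269 = 1474*(26*23) - 1269 = 1474*598 - 1269 = 881452 - 1269 = 880183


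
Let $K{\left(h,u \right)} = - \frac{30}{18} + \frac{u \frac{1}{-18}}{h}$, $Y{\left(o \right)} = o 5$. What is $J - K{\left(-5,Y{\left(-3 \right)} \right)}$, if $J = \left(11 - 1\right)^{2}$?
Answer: $\frac{611}{6} \approx 101.83$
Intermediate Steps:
$Y{\left(o \right)} = 5 o$
$K{\left(h,u \right)} = - \frac{5}{3} - \frac{u}{18 h}$ ($K{\left(h,u \right)} = \left(-30\right) \frac{1}{18} + \frac{u \left(- \frac{1}{18}\right)}{h} = - \frac{5}{3} + \frac{\left(- \frac{1}{18}\right) u}{h} = - \frac{5}{3} - \frac{u}{18 h}$)
$J = 100$ ($J = 10^{2} = 100$)
$J - K{\left(-5,Y{\left(-3 \right)} \right)} = 100 - \frac{- 5 \left(-3\right) - -150}{18 \left(-5\right)} = 100 - \frac{1}{18} \left(- \frac{1}{5}\right) \left(\left(-1\right) \left(-15\right) + 150\right) = 100 - \frac{1}{18} \left(- \frac{1}{5}\right) \left(15 + 150\right) = 100 - \frac{1}{18} \left(- \frac{1}{5}\right) 165 = 100 - - \frac{11}{6} = 100 + \frac{11}{6} = \frac{611}{6}$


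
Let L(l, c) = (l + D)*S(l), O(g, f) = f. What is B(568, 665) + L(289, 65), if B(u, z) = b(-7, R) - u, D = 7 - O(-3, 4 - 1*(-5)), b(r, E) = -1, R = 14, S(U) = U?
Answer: 82374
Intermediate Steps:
D = -2 (D = 7 - (4 - 1*(-5)) = 7 - (4 + 5) = 7 - 1*9 = 7 - 9 = -2)
B(u, z) = -1 - u
L(l, c) = l*(-2 + l) (L(l, c) = (l - 2)*l = (-2 + l)*l = l*(-2 + l))
B(568, 665) + L(289, 65) = (-1 - 1*568) + 289*(-2 + 289) = (-1 - 568) + 289*287 = -569 + 82943 = 82374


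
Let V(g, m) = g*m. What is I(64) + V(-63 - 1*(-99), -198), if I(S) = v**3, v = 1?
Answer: -7127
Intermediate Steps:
I(S) = 1 (I(S) = 1**3 = 1)
I(64) + V(-63 - 1*(-99), -198) = 1 + (-63 - 1*(-99))*(-198) = 1 + (-63 + 99)*(-198) = 1 + 36*(-198) = 1 - 7128 = -7127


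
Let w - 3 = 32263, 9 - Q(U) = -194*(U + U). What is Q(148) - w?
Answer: 25167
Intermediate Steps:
Q(U) = 9 + 388*U (Q(U) = 9 - (-194)*(U + U) = 9 - (-194)*2*U = 9 - (-388)*U = 9 + 388*U)
w = 32266 (w = 3 + 32263 = 32266)
Q(148) - w = (9 + 388*148) - 1*32266 = (9 + 57424) - 32266 = 57433 - 32266 = 25167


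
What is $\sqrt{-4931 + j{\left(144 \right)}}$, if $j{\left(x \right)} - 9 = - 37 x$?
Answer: $5 i \sqrt{410} \approx 101.24 i$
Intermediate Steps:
$j{\left(x \right)} = 9 - 37 x$
$\sqrt{-4931 + j{\left(144 \right)}} = \sqrt{-4931 + \left(9 - 5328\right)} = \sqrt{-4931 - 5319} = \sqrt{-10250} = 5 i \sqrt{410}$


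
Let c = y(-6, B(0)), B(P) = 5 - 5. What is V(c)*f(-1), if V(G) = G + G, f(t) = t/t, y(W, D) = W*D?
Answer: 0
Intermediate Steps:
B(P) = 0
y(W, D) = D*W
c = 0 (c = 0*(-6) = 0)
f(t) = 1
V(G) = 2*G
V(c)*f(-1) = (2*0)*1 = 0*1 = 0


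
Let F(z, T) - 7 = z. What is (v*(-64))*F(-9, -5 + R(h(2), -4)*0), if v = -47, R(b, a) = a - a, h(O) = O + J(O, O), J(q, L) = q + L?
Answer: -6016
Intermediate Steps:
J(q, L) = L + q
h(O) = 3*O (h(O) = O + (O + O) = O + 2*O = 3*O)
R(b, a) = 0
F(z, T) = 7 + z
(v*(-64))*F(-9, -5 + R(h(2), -4)*0) = (-47*(-64))*(7 - 9) = 3008*(-2) = -6016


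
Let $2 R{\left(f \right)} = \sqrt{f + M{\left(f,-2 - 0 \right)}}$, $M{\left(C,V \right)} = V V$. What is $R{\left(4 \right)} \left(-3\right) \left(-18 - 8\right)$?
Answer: $78 \sqrt{2} \approx 110.31$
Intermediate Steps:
$M{\left(C,V \right)} = V^{2}$
$R{\left(f \right)} = \frac{\sqrt{4 + f}}{2}$ ($R{\left(f \right)} = \frac{\sqrt{f + \left(-2 - 0\right)^{2}}}{2} = \frac{\sqrt{f + \left(-2 + 0\right)^{2}}}{2} = \frac{\sqrt{f + \left(-2\right)^{2}}}{2} = \frac{\sqrt{f + 4}}{2} = \frac{\sqrt{4 + f}}{2}$)
$R{\left(4 \right)} \left(-3\right) \left(-18 - 8\right) = \frac{\sqrt{4 + 4}}{2} \left(-3\right) \left(-18 - 8\right) = \frac{\sqrt{8}}{2} \left(-3\right) \left(-26\right) = \frac{2 \sqrt{2}}{2} \left(-3\right) \left(-26\right) = \sqrt{2} \left(-3\right) \left(-26\right) = - 3 \sqrt{2} \left(-26\right) = 78 \sqrt{2}$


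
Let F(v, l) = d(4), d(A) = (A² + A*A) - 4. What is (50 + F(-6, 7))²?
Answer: 6084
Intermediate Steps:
d(A) = -4 + 2*A² (d(A) = (A² + A²) - 4 = 2*A² - 4 = -4 + 2*A²)
F(v, l) = 28 (F(v, l) = -4 + 2*4² = -4 + 2*16 = -4 + 32 = 28)
(50 + F(-6, 7))² = (50 + 28)² = 78² = 6084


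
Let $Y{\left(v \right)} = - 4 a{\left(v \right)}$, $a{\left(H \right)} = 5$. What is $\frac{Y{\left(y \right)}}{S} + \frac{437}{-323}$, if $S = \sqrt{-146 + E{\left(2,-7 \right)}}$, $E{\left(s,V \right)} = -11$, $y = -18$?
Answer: $- \frac{23}{17} + \frac{20 i \sqrt{157}}{157} \approx -1.3529 + 1.5962 i$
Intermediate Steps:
$Y{\left(v \right)} = -20$ ($Y{\left(v \right)} = \left(-4\right) 5 = -20$)
$S = i \sqrt{157}$ ($S = \sqrt{-146 - 11} = \sqrt{-157} = i \sqrt{157} \approx 12.53 i$)
$\frac{Y{\left(y \right)}}{S} + \frac{437}{-323} = - \frac{20}{i \sqrt{157}} + \frac{437}{-323} = - 20 \left(- \frac{i \sqrt{157}}{157}\right) + 437 \left(- \frac{1}{323}\right) = \frac{20 i \sqrt{157}}{157} - \frac{23}{17} = - \frac{23}{17} + \frac{20 i \sqrt{157}}{157}$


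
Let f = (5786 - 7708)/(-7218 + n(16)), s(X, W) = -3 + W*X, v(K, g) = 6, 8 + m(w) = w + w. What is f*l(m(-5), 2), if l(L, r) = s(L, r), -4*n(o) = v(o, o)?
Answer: -49972/4813 ≈ -10.383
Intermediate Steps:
m(w) = -8 + 2*w (m(w) = -8 + (w + w) = -8 + 2*w)
n(o) = -3/2 (n(o) = -¼*6 = -3/2)
l(L, r) = -3 + L*r (l(L, r) = -3 + r*L = -3 + L*r)
f = 3844/14439 (f = (5786 - 7708)/(-7218 - 3/2) = -1922/(-14439/2) = -1922*(-2/14439) = 3844/14439 ≈ 0.26622)
f*l(m(-5), 2) = 3844*(-3 + (-8 + 2*(-5))*2)/14439 = 3844*(-3 + (-8 - 10)*2)/14439 = 3844*(-3 - 18*2)/14439 = 3844*(-3 - 36)/14439 = (3844/14439)*(-39) = -49972/4813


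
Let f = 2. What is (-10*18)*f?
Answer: -360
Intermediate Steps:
(-10*18)*f = -10*18*2 = -180*2 = -360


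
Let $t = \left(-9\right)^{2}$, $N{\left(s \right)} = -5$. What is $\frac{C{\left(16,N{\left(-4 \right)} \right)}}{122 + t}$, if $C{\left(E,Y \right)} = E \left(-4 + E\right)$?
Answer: $\frac{192}{203} \approx 0.94581$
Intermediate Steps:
$t = 81$
$\frac{C{\left(16,N{\left(-4 \right)} \right)}}{122 + t} = \frac{16 \left(-4 + 16\right)}{122 + 81} = \frac{16 \cdot 12}{203} = 192 \cdot \frac{1}{203} = \frac{192}{203}$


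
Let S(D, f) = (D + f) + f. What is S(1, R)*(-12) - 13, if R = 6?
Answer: -169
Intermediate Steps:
S(D, f) = D + 2*f
S(1, R)*(-12) - 13 = (1 + 2*6)*(-12) - 13 = (1 + 12)*(-12) - 13 = 13*(-12) - 13 = -156 - 13 = -169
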